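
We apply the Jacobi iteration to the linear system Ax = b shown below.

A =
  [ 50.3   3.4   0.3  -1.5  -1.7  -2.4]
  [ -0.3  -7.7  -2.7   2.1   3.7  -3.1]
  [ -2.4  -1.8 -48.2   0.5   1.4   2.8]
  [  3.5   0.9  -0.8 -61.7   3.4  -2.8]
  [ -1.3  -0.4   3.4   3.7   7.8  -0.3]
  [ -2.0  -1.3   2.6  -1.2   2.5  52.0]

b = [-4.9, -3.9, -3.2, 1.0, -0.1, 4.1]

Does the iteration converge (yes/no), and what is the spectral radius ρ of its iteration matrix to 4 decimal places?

yes, ρ = 0.2054

Split A = D + L + U, D = diag(50.3, -7.7, -48.2, -61.7, 7.8, 52).
T_J = -D⁻¹(L+U): T[0,2] = -(0.3)/(50.3) = -0.0060; T[0,0] = 0.
  T[0,:] = [+0.0000 -0.0676 -0.0060 +0.0298 +0.0338 +0.0477]
  T[1,:] = [-0.0390 +0.0000 -0.3506 +0.2727 +0.4805 -0.4026]
  T[2,:] = [-0.0498 -0.0373 +0.0000 +0.0104 +0.0290 +0.0581]
  T[3,:] = [+0.0567 +0.0146 -0.0130 +0.0000 +0.0551 -0.0454]
  T[4,:] = [+0.1667 +0.0513 -0.4359 -0.4744 +0.0000 +0.0385]
  T[5,:] = [+0.0385 +0.0250 -0.0500 +0.0231 -0.0481 +0.0000]
|eigenvalues of T|: 0.2054, 0.1632, 0.1632, 0.1059, 0.1059, 0.1054.
ρ = 0.2054; 0.2054 < 1, so it converges for any x₀.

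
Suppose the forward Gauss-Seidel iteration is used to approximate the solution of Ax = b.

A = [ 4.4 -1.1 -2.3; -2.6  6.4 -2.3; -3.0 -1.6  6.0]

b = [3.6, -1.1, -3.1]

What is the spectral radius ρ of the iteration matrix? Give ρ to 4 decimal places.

Let D = diag(4.4, 6.4, 6); L, U the strict triangles.
T_GS = -(D+L)⁻¹U: row 0 first, T[0,2] = -(-2.3)/(4.4) = +0.5227; later rows by forward substitution.
  T[0,:] = [+0.0000  +0.2500  +0.5227]
  T[1,:] = [+0.0000  +0.1016  +0.5717]
  T[2,:] = [+0.0000  +0.1521  +0.4138]
eigenvalue magnitudes: 0.5914, 0.0760, 0.0000.
ρ(T) = max|λ| = 0.5914; 0.5914 < 1: convergent.

0.5914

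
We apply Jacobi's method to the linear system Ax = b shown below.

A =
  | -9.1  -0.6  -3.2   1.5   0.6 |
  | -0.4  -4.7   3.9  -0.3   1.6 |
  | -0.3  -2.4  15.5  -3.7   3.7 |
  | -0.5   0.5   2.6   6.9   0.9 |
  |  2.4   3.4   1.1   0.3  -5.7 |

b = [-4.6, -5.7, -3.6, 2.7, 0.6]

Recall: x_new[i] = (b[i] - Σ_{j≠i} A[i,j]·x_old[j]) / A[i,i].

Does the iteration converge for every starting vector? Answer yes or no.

yes

Split A = D + L + U, D = diag(-9.1, -4.7, 15.5, 6.9, -5.7).
T_J = -D⁻¹(L+U): T[4,2] = -(1.1)/(-5.7) = +0.1930; T[4,4] = 0.
  T[0,:] = [+0.0000 -0.0659 -0.3516 +0.1648 +0.0659]
  T[1,:] = [-0.0851 +0.0000 +0.8298 -0.0638 +0.3404]
  T[2,:] = [+0.0194 +0.1548 +0.0000 +0.2387 -0.2387]
  T[3,:] = [+0.0725 -0.0725 -0.3768 +0.0000 -0.1304]
  T[4,:] = [+0.4211 +0.5965 +0.1930 +0.0526 +0.0000]
|eigenvalues of T|: 0.6229, 0.3867, 0.3867, 0.2185, 0.1479.
ρ = 0.6229; 0.6229 < 1 ⇒ converges.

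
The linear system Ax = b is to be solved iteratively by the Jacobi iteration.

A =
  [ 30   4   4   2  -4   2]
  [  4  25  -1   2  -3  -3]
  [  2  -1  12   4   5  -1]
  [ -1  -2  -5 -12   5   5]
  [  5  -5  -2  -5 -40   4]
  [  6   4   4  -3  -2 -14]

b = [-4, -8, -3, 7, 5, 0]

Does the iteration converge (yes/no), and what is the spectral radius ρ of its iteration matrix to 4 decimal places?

A = D + L + U where D = diag(30, 25, 12, -12, -40, -14).
T_J = -D⁻¹(L+U): T[5,1] = -(4)/(-14) = +0.2857; T[5,5] = 0.
  T[0,:] = [+0.0000  -0.1333  -0.1333  -0.0667  +0.1333  -0.0667]
  T[1,:] = [-0.1600  +0.0000  +0.0400  -0.0800  +0.1200  +0.1200]
  T[2,:] = [-0.1667  +0.0833  +0.0000  -0.3333  -0.4167  +0.0833]
  T[3,:] = [-0.0833  -0.1667  -0.4167  +0.0000  +0.4167  +0.4167]
  T[4,:] = [+0.1250  -0.1250  -0.0500  -0.1250  +0.0000  +0.1000]
  T[5,:] = [+0.4286  +0.2857  +0.2857  -0.2143  -0.1429  +0.0000]
|roots of det(T-λI)|: 0.5190, 0.4260, 0.3981, 0.3981, 0.1760, 0.1760.
spectral radius ρ = 0.5190; 0.5190 < 1: convergent.

yes, ρ = 0.5190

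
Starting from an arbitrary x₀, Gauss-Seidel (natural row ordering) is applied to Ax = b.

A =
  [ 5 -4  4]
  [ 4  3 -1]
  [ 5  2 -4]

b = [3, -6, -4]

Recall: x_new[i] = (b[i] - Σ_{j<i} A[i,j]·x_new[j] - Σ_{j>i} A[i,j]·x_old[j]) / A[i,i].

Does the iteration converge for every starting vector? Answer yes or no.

no

A = D + L + U where D = diag(5, 3, -4).
T_GS = -(D+L)⁻¹U: row 0 first, T[0,1] = -(-4)/(5) = +0.8000; later rows by forward substitution.
  T[0,:] = [+0.0000 +0.8000 -0.8000]
  T[1,:] = [+0.0000 -1.0667 +1.4000]
  T[2,:] = [+0.0000 +0.4667 -0.3000]
|λ(T)| sorted: 1.5779, 0.2112, 0.0000.
ρ(T) = max|λ| = 1.5779; 1.5779 > 1: divergent.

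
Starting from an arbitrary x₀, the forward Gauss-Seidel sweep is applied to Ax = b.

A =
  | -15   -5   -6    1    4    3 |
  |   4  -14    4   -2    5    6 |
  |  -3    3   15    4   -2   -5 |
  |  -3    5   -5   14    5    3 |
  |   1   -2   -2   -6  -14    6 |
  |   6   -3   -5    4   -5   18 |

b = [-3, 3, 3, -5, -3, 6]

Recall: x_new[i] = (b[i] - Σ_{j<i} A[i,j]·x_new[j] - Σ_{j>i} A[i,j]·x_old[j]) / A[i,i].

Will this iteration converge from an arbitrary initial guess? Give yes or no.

yes

Split A = D + L + U, D = diag(-15, -14, 15, 14, -14, 18).
T_GS = -(D+L)⁻¹U: row 0 first, T[0,2] = -(-6)/(-15) = -0.4000; later rows by forward substitution.
  T[0,:] = [+0.0000  -0.3333  -0.4000  +0.0667  +0.2667  +0.2000]
  T[1,:] = [+0.0000  -0.0952  +0.1714  -0.1238  +0.4333  +0.4857]
  T[2,:] = [+0.0000  -0.0476  -0.1143  -0.2286  +0.1000  +0.2762]
  T[3,:] = [+0.0000  -0.0544  -0.1878  -0.0231  -0.4190  -0.2463]
  T[4,:] = [+0.0000  +0.0199  +0.0437  +0.0650  +0.1224  +0.4396]
  T[5,:] = [+0.0000  +0.0996  +0.1840  -0.0831  +0.1382  +0.2678]
|roots of det(T-λI)|: 0.7026, 0.2996, 0.2112, 0.2112, 0.1380, 0.0000.
ρ(T) = max|λ| = 0.7026; 0.7026 < 1: convergent.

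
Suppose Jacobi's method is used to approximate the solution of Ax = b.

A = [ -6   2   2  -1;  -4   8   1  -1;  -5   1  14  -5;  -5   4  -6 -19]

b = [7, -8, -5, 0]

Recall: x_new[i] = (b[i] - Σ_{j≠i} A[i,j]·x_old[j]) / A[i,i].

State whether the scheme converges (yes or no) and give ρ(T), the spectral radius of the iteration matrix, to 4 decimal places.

yes, ρ = 0.6554

Split A = D + L + U, D = diag(-6, 8, 14, -19).
Jacobi T = -D⁻¹(L+U): T[1,0] = -(-4)/(8) = +0.5000; T[1,1] = 0.
  T[0,:] = [+0.0000 +0.3333 +0.3333 -0.1667]
  T[1,:] = [+0.5000 +0.0000 -0.1250 +0.1250]
  T[2,:] = [+0.3571 -0.0714 +0.0000 +0.3571]
  T[3,:] = [-0.2632 +0.2105 -0.3158 +0.0000]
eigenvalue magnitudes: 0.6554, 0.4676, 0.2995, 0.2995.
ρ = 0.6554; 0.6554 < 1 ⇒ converges.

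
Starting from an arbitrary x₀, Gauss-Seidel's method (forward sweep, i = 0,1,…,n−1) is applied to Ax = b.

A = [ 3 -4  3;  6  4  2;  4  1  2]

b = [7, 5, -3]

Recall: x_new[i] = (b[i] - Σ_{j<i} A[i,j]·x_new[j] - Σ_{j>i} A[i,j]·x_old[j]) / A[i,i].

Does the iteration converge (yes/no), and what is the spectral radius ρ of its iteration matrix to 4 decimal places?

Write A = D+L+U with D = diag(3, 4, 2).
T_GS = -(D+L)⁻¹U: row 0 first, T[0,2] = -(3)/(3) = -1.0000; later rows by forward substitution.
  T[0,:] = [+0.0000  +1.3333  -1.0000]
  T[1,:] = [+0.0000  -2.0000  +1.0000]
  T[2,:] = [+0.0000  -1.6667  +1.5000]
|λ(T)| sorted: 1.4315, 0.9315, 0.0000.
ρ(T) = max|λ| = 1.4315; 1.4315 > 1 ⇒ diverges.

no, ρ = 1.4315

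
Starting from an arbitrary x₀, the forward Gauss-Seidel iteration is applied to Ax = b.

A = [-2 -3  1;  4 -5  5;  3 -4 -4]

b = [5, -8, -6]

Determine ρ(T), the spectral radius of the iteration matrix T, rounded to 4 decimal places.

1.4481

Let D = diag(-2, -5, -4); L, U the strict triangles.
GS T = -(D+L)⁻¹U: row 0 first, T[0,1] = -(-3)/(-2) = -1.5000; later rows by forward substitution.
  T[0,:] = [+0.0000  -1.5000  +0.5000]
  T[1,:] = [+0.0000  -1.2000  +1.4000]
  T[2,:] = [+0.0000  +0.0750  -1.0250]
eigenvalue magnitudes: 1.4481, 0.7769, 0.0000.
spectral radius ρ = 1.4481; 1.4481 > 1 ⇒ diverges.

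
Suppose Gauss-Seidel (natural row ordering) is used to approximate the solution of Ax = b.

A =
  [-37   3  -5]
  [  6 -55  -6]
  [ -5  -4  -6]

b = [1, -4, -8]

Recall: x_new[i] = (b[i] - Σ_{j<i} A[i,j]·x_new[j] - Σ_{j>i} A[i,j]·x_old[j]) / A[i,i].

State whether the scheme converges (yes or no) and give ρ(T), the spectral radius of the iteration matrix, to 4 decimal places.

yes, ρ = 0.2353

Split A = D + L + U, D = diag(-37, -55, -6).
GS T = -(D+L)⁻¹U: row 0 first, T[0,2] = -(-5)/(-37) = -0.1351; later rows by forward substitution.
  T[0,:] = [+0.0000 +0.0811 -0.1351]
  T[1,:] = [+0.0000 +0.0088 -0.1238]
  T[2,:] = [+0.0000 -0.0735 +0.1952]
eigenvalue magnitudes: 0.2353, 0.0313, 0.0000.
ρ(T) = max|λ| = 0.2353; 0.2353 < 1, so it converges for any x₀.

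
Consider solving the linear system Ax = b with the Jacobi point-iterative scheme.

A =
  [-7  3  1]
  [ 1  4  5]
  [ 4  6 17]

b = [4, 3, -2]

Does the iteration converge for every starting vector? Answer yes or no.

Let D = diag(-7, 4, 17); L, U the strict triangles.
Jacobi T = -D⁻¹(L+U): T[0,2] = -(1)/(-7) = +0.1429; T[0,0] = 0.
  T[0,:] = [+0.0000  +0.4286  +0.1429]
  T[1,:] = [-0.2500  +0.0000  -1.2500]
  T[2,:] = [-0.2353  -0.3529  +0.0000]
|eigenvalues of T|: 0.7050, 0.4435, 0.4435.
ρ(T) = max|λ| = 0.7050; 0.7050 < 1 ⇒ converges.

yes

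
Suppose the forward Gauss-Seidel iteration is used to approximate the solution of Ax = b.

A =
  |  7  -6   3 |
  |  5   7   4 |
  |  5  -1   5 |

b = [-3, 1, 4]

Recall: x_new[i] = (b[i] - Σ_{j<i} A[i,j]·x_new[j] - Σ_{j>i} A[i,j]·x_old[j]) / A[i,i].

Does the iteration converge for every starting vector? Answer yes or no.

Let D = diag(7, 7, 5); L, U the strict triangles.
GS T = -(D+L)⁻¹U: row 0 first, T[0,2] = -(3)/(7) = -0.4286; later rows by forward substitution.
  T[0,:] = [+0.0000, +0.8571, -0.4286]
  T[1,:] = [+0.0000, -0.6122, -0.2653]
  T[2,:] = [+0.0000, -0.9796, +0.3755]
|λ(T)| sorted: 0.8282, 0.5914, 0.0000.
ρ = 0.8282; 0.8282 < 1, so it converges for any x₀.

yes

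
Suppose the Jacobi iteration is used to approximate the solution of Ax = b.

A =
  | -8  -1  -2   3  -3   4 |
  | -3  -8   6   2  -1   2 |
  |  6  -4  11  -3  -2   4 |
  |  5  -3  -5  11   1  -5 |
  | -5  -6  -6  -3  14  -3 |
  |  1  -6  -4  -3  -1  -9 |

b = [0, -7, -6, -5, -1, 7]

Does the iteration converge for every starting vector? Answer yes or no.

no

Write A = D+L+U with D = diag(-8, -8, 11, 11, 14, -9).
Jacobi T = -D⁻¹(L+U): T[2,1] = -(-4)/(11) = +0.3636; T[2,2] = 0.
  T[0,:] = [+0.0000 -0.1250 -0.2500 +0.3750 -0.3750 +0.5000]
  T[1,:] = [-0.3750 +0.0000 +0.7500 +0.2500 -0.1250 +0.2500]
  T[2,:] = [-0.5455 +0.3636 +0.0000 +0.2727 +0.1818 -0.3636]
  T[3,:] = [-0.4545 +0.2727 +0.4545 +0.0000 -0.0909 +0.4545]
  T[4,:] = [+0.3571 +0.4286 +0.4286 +0.2143 +0.0000 +0.2143]
  T[5,:] = [+0.1111 -0.6667 -0.4444 -0.3333 -0.1111 +0.0000]
|eigenvalues of T|: 1.1635, 0.8165, 0.8165, 0.4944, 0.4944, 0.0110.
ρ = 1.1635; 1.1635 > 1 ⇒ diverges.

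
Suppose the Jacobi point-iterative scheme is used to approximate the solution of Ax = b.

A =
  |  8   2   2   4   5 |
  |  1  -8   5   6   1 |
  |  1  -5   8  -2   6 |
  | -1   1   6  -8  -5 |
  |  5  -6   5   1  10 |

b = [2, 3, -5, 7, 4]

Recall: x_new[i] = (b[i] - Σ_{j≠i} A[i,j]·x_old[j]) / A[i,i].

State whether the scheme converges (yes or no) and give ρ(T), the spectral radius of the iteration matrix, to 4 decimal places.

no, ρ = 1.2226

Write A = D+L+U with D = diag(8, -8, 8, -8, 10).
Jacobi: T = -D⁻¹(L+U), T[2,0] = -(1)/(8) = -0.1250; T[2,2] = 0.
  T[0,:] = [+0.0000  -0.2500  -0.2500  -0.5000  -0.6250]
  T[1,:] = [+0.1250  +0.0000  +0.6250  +0.7500  +0.1250]
  T[2,:] = [-0.1250  +0.6250  +0.0000  +0.2500  -0.7500]
  T[3,:] = [-0.1250  +0.1250  +0.7500  +0.0000  -0.6250]
  T[4,:] = [-0.5000  +0.6000  -0.5000  -0.1000  +0.0000]
|roots of det(T-λI)|: 1.2226, 0.9825, 0.9825, 0.3999, 0.2083.
ρ(T) = max|λ| = 1.2226; 1.2226 > 1, so it fails to converge.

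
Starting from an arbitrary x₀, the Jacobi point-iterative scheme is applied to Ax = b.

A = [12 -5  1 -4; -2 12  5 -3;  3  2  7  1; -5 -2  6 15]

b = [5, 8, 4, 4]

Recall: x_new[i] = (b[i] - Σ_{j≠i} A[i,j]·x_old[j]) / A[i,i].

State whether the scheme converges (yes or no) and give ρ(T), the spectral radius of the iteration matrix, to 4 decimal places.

Diagonal D = diag(12, 12, 7, 15); L, U strict lower/upper.
Jacobi: T = -D⁻¹(L+U), T[1,0] = -(-2)/(12) = +0.1667; T[1,1] = 0.
  T[0,:] = [+0.0000 +0.4167 -0.0833 +0.3333]
  T[1,:] = [+0.1667 +0.0000 -0.4167 +0.2500]
  T[2,:] = [-0.4286 -0.2857 +0.0000 -0.1429]
  T[3,:] = [+0.3333 +0.1333 -0.4000 +0.0000]
|eigenvalues of T|: 0.8469, 0.4284, 0.4284, 0.1562.
ρ(T) = max|λ| = 0.8469; 0.8469 < 1, so it converges for any x₀.

yes, ρ = 0.8469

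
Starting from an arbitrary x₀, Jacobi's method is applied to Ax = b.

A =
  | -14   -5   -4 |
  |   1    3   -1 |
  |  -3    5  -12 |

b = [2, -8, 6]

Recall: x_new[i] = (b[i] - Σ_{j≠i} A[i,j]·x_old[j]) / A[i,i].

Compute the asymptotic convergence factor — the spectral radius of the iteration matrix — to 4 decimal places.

0.6593

Write A = D+L+U with D = diag(-14, 3, -12).
T_J = -D⁻¹(L+U): T[0,2] = -(-4)/(-14) = -0.2857; T[0,0] = 0.
  T[0,:] = [+0.0000, -0.3571, -0.2857]
  T[1,:] = [-0.3333, +0.0000, +0.3333]
  T[2,:] = [-0.2500, +0.4167, +0.0000]
eigenvalue magnitudes: 0.6593, 0.3875, 0.2718.
ρ(T) = max|λ| = 0.6593; 0.6593 < 1 ⇒ converges.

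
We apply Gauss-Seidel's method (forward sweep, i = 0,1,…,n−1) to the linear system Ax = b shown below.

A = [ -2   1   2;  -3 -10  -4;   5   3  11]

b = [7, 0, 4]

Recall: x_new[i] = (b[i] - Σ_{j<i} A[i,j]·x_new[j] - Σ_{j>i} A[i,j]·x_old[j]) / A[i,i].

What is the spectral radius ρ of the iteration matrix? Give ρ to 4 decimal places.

A = D + L + U where D = diag(-2, -10, 11).
GS T = -(D+L)⁻¹U: row 0 first, T[0,1] = -(1)/(-2) = +0.5000; later rows by forward substitution.
  T[0,:] = [+0.0000  +0.5000  +1.0000]
  T[1,:] = [+0.0000  -0.1500  -0.7000]
  T[2,:] = [+0.0000  -0.1864  -0.2636]
|λ(T)| sorted: 0.5724, 0.1588, 0.0000.
ρ(T) = max|λ| = 0.5724; 0.5724 < 1, so it converges for any x₀.

0.5724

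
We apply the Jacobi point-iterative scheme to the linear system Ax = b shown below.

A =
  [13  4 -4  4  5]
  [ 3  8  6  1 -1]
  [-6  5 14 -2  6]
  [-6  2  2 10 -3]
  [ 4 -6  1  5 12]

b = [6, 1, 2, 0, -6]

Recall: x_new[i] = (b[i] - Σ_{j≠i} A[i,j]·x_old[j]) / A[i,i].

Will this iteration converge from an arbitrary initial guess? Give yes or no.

no

A = D + L + U where D = diag(13, 8, 14, 10, 12).
T_J = -D⁻¹(L+U): T[2,3] = -(-2)/(14) = +0.1429; T[2,2] = 0.
  T[0,:] = [+0.0000  -0.3077  +0.3077  -0.3077  -0.3846]
  T[1,:] = [-0.3750  +0.0000  -0.7500  -0.1250  +0.1250]
  T[2,:] = [+0.4286  -0.3571  +0.0000  +0.1429  -0.4286]
  T[3,:] = [+0.6000  -0.2000  -0.2000  +0.0000  +0.3000]
  T[4,:] = [-0.3333  +0.5000  -0.0833  -0.4167  +0.0000]
moduli |λ_i(T)| = 1.1211, 0.5984, 0.5984, 0.4346, 0.4346.
spectral radius ρ = 1.1211; 1.1211 > 1, so it fails to converge.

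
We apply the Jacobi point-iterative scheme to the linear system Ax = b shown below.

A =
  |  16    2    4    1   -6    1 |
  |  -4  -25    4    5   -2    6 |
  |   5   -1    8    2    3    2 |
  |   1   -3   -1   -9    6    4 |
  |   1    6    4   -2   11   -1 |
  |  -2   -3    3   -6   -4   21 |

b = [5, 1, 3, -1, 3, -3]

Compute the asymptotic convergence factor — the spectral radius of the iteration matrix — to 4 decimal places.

Diagonal D = diag(16, -25, 8, -9, 11, 21); L, U strict lower/upper.
T_J = -D⁻¹(L+U): T[4,2] = -(4)/(11) = -0.3636; T[4,4] = 0.
  T[0,:] = [+0.0000, -0.1250, -0.2500, -0.0625, +0.3750, -0.0625]
  T[1,:] = [-0.1600, +0.0000, +0.1600, +0.2000, -0.0800, +0.2400]
  T[2,:] = [-0.6250, +0.1250, +0.0000, -0.2500, -0.3750, -0.2500]
  T[3,:] = [+0.1111, -0.3333, -0.1111, +0.0000, +0.6667, +0.4444]
  T[4,:] = [-0.0909, -0.5455, -0.3636, +0.1818, +0.0000, +0.0909]
  T[5,:] = [+0.0952, +0.1429, -0.1429, +0.2857, +0.1905, +0.0000]
|λ(T)| sorted: 0.8688, 0.4752, 0.4752, 0.3657, 0.2538, 0.1232.
spectral radius ρ = 0.8688; 0.8688 < 1 ⇒ converges.

0.8688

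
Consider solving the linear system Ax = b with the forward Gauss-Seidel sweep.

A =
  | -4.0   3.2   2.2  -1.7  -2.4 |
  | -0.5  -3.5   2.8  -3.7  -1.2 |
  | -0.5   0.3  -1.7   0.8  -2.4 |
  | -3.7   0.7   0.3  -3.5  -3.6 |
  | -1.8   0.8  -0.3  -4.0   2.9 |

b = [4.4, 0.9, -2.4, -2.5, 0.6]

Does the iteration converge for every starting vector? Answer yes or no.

no

Write A = D+L+U with D = diag(-4, -3.5, -1.7, -3.5, 2.9).
T_GS = -(D+L)⁻¹U: row 0 first, T[0,4] = -(-2.4)/(-4) = -0.6000; later rows by forward substitution.
  T[0,:] = [+0.0000 +0.8000 +0.5500 -0.4250 -0.6000]
  T[1,:] = [+0.0000 -0.1143 +0.7214 -0.9964 -0.2571]
  T[2,:] = [+0.0000 -0.2555 -0.0345 +0.4197 -1.2807]
  T[3,:] = [+0.0000 -0.8905 -0.4401 +0.2860 -0.5555]
  T[4,:] = [+0.0000 -0.7266 -0.4682 +0.4490 -1.2001]
|eigenvalues of T|: 1.4565, 0.9630, 0.7518, 0.1824, 0.0000.
spectral radius ρ = 1.4565; 1.4565 > 1 ⇒ diverges.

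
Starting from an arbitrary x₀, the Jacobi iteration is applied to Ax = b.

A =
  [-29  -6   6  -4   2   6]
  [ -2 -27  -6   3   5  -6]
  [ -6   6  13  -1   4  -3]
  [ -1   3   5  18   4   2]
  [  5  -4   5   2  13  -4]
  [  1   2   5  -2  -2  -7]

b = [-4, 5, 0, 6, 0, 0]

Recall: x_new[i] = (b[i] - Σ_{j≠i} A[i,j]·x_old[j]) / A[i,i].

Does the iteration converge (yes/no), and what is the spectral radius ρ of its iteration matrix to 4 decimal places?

yes, ρ = 0.9097

A = D + L + U where D = diag(-29, -27, 13, 18, 13, -7).
T_J = -D⁻¹(L+U): T[3,1] = -(3)/(18) = -0.1667; T[3,3] = 0.
  T[0,:] = [+0.0000  -0.2069  +0.2069  -0.1379  +0.0690  +0.2069]
  T[1,:] = [-0.0741  +0.0000  -0.2222  +0.1111  +0.1852  -0.2222]
  T[2,:] = [+0.4615  -0.4615  +0.0000  +0.0769  -0.3077  +0.2308]
  T[3,:] = [+0.0556  -0.1667  -0.2778  +0.0000  -0.2222  -0.1111]
  T[4,:] = [-0.3846  +0.3077  -0.3846  -0.1538  +0.0000  +0.3077]
  T[5,:] = [+0.1429  +0.2857  +0.7143  -0.2857  -0.2857  +0.0000]
|eigenvalues of T|: 0.9097, 0.3885, 0.3885, 0.3181, 0.3181, 0.0958.
spectral radius ρ = 0.9097; 0.9097 < 1, so it converges for any x₀.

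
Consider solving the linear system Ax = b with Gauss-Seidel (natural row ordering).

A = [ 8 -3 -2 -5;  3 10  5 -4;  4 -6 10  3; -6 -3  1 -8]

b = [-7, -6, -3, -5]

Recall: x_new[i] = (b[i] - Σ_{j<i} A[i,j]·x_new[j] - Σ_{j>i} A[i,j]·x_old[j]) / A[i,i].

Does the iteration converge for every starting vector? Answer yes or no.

yes

Let D = diag(8, 10, 10, -8); L, U the strict triangles.
T_GS = -(D+L)⁻¹U: row 0 first, T[0,2] = -(-2)/(8) = +0.2500; later rows by forward substitution.
  T[0,:] = [+0.0000, +0.3750, +0.2500, +0.6250]
  T[1,:] = [+0.0000, -0.1125, -0.5750, +0.2125]
  T[2,:] = [+0.0000, -0.2175, -0.4450, -0.4225]
  T[3,:] = [+0.0000, -0.2662, -0.0275, -0.6012]
|eigenvalues of T|: 0.8613, 0.2213, 0.2213, 0.0000.
spectral radius ρ = 0.8613; 0.8613 < 1: convergent.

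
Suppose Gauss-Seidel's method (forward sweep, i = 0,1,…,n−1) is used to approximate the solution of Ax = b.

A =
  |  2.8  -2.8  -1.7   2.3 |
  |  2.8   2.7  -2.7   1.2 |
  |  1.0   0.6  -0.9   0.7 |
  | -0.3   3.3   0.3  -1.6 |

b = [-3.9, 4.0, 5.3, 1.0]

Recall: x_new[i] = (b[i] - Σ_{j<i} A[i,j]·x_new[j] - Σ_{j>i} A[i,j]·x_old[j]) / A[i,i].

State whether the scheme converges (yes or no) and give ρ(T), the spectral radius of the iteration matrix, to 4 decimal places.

no, ρ = 1.1626

Write A = D+L+U with D = diag(2.8, 2.7, -0.9, -1.6).
GS T = -(D+L)⁻¹U: row 0 first, T[0,2] = -(-1.7)/(2.8) = +0.6071; later rows by forward substitution.
  T[0,:] = [+0.0000, +1.0000, +0.6071, -0.8214]
  T[1,:] = [+0.0000, -1.0370, +0.3704, +0.4074]
  T[2,:] = [+0.0000, +0.4198, +0.9215, +0.1367]
  T[3,:] = [+0.0000, -2.2477, +0.8228, +1.0199]
|eigenvalues of T|: 1.1626, 0.5061, 0.2478, 0.0000.
ρ(T) = max|λ| = 1.1626; 1.1626 > 1 ⇒ diverges.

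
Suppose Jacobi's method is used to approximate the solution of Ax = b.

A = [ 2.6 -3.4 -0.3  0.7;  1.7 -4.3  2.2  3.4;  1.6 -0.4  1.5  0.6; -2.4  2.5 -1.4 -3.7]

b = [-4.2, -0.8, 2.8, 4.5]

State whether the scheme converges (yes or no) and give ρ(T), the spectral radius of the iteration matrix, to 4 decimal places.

no, ρ = 1.6398

Write A = D+L+U with D = diag(2.6, -4.3, 1.5, -3.7).
Jacobi T = -D⁻¹(L+U): T[0,2] = -(-0.3)/(2.6) = +0.1154; T[0,0] = 0.
  T[0,:] = [+0.0000 +1.3077 +0.1154 -0.2692]
  T[1,:] = [+0.3953 +0.0000 +0.5116 +0.7907]
  T[2,:] = [-1.0667 +0.2667 +0.0000 -0.4000]
  T[3,:] = [-0.6486 +0.6757 -0.3784 +0.0000]
|λ(T)| sorted: 1.6398, 0.8331, 0.8331, 0.5593.
ρ = 1.6398; 1.6398 > 1, so it fails to converge.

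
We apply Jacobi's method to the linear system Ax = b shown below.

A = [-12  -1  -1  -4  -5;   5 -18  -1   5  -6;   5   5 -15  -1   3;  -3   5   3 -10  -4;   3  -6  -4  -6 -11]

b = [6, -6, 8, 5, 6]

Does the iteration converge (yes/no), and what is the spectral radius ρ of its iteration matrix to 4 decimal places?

Write A = D+L+U with D = diag(-12, -18, -15, -10, -11).
Jacobi T = -D⁻¹(L+U): T[3,2] = -(3)/(-10) = +0.3000; T[3,3] = 0.
  T[0,:] = [+0.0000 -0.0833 -0.0833 -0.3333 -0.4167]
  T[1,:] = [+0.2778 +0.0000 -0.0556 +0.2778 -0.3333]
  T[2,:] = [+0.3333 +0.3333 +0.0000 -0.0667 +0.2000]
  T[3,:] = [-0.3000 +0.5000 +0.3000 +0.0000 -0.4000]
  T[4,:] = [+0.2727 -0.5455 -0.3636 -0.5455 +0.0000]
moduli |λ_i(T)| = 0.8417, 0.5305, 0.4138, 0.4138, 0.0327.
ρ(T) = max|λ| = 0.8417; 0.8417 < 1, so it converges for any x₀.

yes, ρ = 0.8417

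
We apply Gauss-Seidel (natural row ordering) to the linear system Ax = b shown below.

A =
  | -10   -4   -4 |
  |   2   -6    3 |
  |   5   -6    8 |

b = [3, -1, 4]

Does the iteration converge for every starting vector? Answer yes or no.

Let D = diag(-10, -6, 8); L, U the strict triangles.
T_GS = -(D+L)⁻¹U: row 0 first, T[0,2] = -(-4)/(-10) = -0.4000; later rows by forward substitution.
  T[0,:] = [+0.0000, -0.4000, -0.4000]
  T[1,:] = [+0.0000, -0.1333, +0.3667]
  T[2,:] = [+0.0000, +0.1500, +0.5250]
moduli |λ_i(T)| = 0.6000, 0.2083, 0.0000.
spectral radius ρ = 0.6000; 0.6000 < 1, so it converges for any x₀.

yes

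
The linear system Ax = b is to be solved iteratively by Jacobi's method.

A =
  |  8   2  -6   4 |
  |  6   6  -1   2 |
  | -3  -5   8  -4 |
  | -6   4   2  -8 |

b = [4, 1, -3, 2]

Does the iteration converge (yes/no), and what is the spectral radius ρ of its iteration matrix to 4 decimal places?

A = D + L + U where D = diag(8, 6, 8, -8).
Jacobi: T = -D⁻¹(L+U), T[2,3] = -(-4)/(8) = +0.5000; T[2,2] = 0.
  T[0,:] = [+0.0000 -0.2500 +0.7500 -0.5000]
  T[1,:] = [-1.0000 +0.0000 +0.1667 -0.3333]
  T[2,:] = [+0.3750 +0.6250 +0.0000 +0.5000]
  T[3,:] = [-0.7500 +0.5000 +0.2500 +0.0000]
|λ(T)| sorted: 1.2186, 0.7287, 0.7287, 0.0121.
ρ = 1.2186; 1.2186 > 1 ⇒ diverges.

no, ρ = 1.2186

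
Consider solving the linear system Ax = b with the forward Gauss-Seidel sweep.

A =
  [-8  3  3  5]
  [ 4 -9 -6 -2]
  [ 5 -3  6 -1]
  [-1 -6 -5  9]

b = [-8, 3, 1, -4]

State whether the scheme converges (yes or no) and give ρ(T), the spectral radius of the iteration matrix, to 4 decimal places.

Diagonal D = diag(-8, -9, 6, 9); L, U strict lower/upper.
GS T = -(D+L)⁻¹U: row 0 first, T[0,2] = -(3)/(-8) = +0.3750; later rows by forward substitution.
  T[0,:] = [+0.0000 +0.3750 +0.3750 +0.6250]
  T[1,:] = [+0.0000 +0.1667 -0.5000 +0.0556]
  T[2,:] = [+0.0000 -0.2292 -0.5625 -0.3264]
  T[3,:] = [+0.0000 +0.0255 -0.6042 -0.0748]
moduli |λ_i(T)| = 0.8970, 0.4139, 0.0125, 0.0000.
ρ(T) = max|λ| = 0.8970; 0.8970 < 1 ⇒ converges.

yes, ρ = 0.8970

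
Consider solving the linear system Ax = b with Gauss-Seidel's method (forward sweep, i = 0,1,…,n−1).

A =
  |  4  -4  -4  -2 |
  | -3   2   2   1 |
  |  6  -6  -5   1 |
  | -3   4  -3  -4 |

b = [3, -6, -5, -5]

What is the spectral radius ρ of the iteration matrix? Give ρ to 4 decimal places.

1.5334

Write A = D+L+U with D = diag(4, 2, -5, -4).
Gauss-Seidel: T = -(D+L)⁻¹U, row 0 first, T[0,3] = -(-2)/(4) = +0.5000; later rows by forward substitution.
  T[0,:] = [+0.0000  +1.0000  +1.0000  +0.5000]
  T[1,:] = [+0.0000  +1.5000  +0.5000  +0.2500]
  T[2,:] = [+0.0000  -0.6000  +0.6000  +0.5000]
  T[3,:] = [+0.0000  +1.2000  -0.7000  -0.5000]
|eigenvalues of T|: 1.5334, 0.3128, 0.3128, 0.0000.
spectral radius ρ = 1.5334; 1.5334 > 1 ⇒ diverges.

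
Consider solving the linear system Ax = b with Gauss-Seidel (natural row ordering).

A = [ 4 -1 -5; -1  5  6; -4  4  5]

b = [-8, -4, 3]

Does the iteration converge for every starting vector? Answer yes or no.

no

Write A = D+L+U with D = diag(4, 5, 5).
GS T = -(D+L)⁻¹U: row 0 first, T[0,1] = -(-1)/(4) = +0.2500; later rows by forward substitution.
  T[0,:] = [+0.0000, +0.2500, +1.2500]
  T[1,:] = [+0.0000, +0.0500, -0.9500]
  T[2,:] = [+0.0000, +0.1600, +1.7600]
|eigenvalues of T|: 1.6659, 0.1441, 0.0000.
ρ(T) = max|λ| = 1.6659; 1.6659 > 1: divergent.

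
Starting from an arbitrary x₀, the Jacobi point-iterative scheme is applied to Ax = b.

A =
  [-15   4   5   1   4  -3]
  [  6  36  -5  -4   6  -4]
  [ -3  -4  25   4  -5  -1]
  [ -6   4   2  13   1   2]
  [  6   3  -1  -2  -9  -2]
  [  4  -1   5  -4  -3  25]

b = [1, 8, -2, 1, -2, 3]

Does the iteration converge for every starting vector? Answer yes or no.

Write A = D+L+U with D = diag(-15, 36, 25, 13, -9, 25).
T_J = -D⁻¹(L+U): T[2,4] = -(-5)/(25) = +0.2000; T[2,2] = 0.
  T[0,:] = [+0.0000  +0.2667  +0.3333  +0.0667  +0.2667  -0.2000]
  T[1,:] = [-0.1667  +0.0000  +0.1389  +0.1111  -0.1667  +0.1111]
  T[2,:] = [+0.1200  +0.1600  +0.0000  -0.1600  +0.2000  +0.0400]
  T[3,:] = [+0.4615  -0.3077  -0.1538  +0.0000  -0.0769  -0.1538]
  T[4,:] = [+0.6667  +0.3333  -0.1111  -0.2222  +0.0000  -0.2222]
  T[5,:] = [-0.1600  +0.0400  -0.2000  +0.1600  +0.1200  +0.0000]
|eigenvalues of T|: 0.5587, 0.3595, 0.3595, 0.2971, 0.2971, 0.1901.
ρ = 0.5587; 0.5587 < 1: convergent.

yes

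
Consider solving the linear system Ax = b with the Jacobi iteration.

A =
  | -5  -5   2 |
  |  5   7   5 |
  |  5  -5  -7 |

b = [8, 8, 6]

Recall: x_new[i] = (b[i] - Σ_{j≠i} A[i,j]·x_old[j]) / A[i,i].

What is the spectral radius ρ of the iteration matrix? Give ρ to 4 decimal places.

Let D = diag(-5, 7, -7); L, U the strict triangles.
Jacobi T = -D⁻¹(L+U): T[0,1] = -(-5)/(-5) = -1.0000; T[0,0] = 0.
  T[0,:] = [+0.0000 -1.0000 +0.4000]
  T[1,:] = [-0.7143 +0.0000 -0.7143]
  T[2,:] = [+0.7143 -0.7143 +0.0000]
|roots of det(T-λI)|: 1.4190, 0.7143, 0.7047.
ρ(T) = max|λ| = 1.4190; 1.4190 > 1, so it fails to converge.

1.4190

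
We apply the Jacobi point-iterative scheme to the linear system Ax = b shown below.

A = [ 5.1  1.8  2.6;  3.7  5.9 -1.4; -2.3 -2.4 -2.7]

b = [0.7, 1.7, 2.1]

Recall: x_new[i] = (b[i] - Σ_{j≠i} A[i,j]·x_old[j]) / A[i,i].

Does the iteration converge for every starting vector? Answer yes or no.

Write A = D+L+U with D = diag(5.1, 5.9, -2.7).
Jacobi: T = -D⁻¹(L+U), T[0,2] = -(2.6)/(5.1) = -0.5098; T[0,0] = 0.
  T[0,:] = [+0.0000, -0.3529, -0.5098]
  T[1,:] = [-0.6271, +0.0000, +0.2373]
  T[2,:] = [-0.8519, -0.8889, +0.0000]
moduli |λ_i(T)| = 0.8362, 0.5045, 0.5045.
ρ(T) = max|λ| = 0.8362; 0.8362 < 1: convergent.

yes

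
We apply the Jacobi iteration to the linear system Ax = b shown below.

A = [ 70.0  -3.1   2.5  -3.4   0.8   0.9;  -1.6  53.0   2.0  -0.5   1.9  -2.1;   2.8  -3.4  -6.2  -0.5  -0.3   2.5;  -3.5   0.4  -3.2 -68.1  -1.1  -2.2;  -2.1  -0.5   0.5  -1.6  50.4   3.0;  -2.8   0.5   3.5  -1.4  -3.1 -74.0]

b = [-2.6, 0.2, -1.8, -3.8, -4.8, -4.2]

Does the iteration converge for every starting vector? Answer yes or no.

Let D = diag(70, 53, -6.2, -68.1, 50.4, -74); L, U the strict triangles.
Jacobi T = -D⁻¹(L+U): T[4,1] = -(-0.5)/(50.4) = +0.0099; T[4,4] = 0.
  T[0,:] = [+0.0000, +0.0443, -0.0357, +0.0486, -0.0114, -0.0129]
  T[1,:] = [+0.0302, +0.0000, -0.0377, +0.0094, -0.0358, +0.0396]
  T[2,:] = [+0.4516, -0.5484, +0.0000, -0.0806, -0.0484, +0.4032]
  T[3,:] = [-0.0514, +0.0059, -0.0470, +0.0000, -0.0162, -0.0323]
  T[4,:] = [+0.0417, +0.0099, -0.0099, +0.0317, +0.0000, -0.0595]
  T[5,:] = [-0.0378, +0.0068, +0.0473, -0.0189, -0.0419, +0.0000]
|roots of det(T-λI)|: 0.1934, 0.1515, 0.0660, 0.0647, 0.0647, 0.0437.
ρ = 0.1934; 0.1934 < 1 ⇒ converges.

yes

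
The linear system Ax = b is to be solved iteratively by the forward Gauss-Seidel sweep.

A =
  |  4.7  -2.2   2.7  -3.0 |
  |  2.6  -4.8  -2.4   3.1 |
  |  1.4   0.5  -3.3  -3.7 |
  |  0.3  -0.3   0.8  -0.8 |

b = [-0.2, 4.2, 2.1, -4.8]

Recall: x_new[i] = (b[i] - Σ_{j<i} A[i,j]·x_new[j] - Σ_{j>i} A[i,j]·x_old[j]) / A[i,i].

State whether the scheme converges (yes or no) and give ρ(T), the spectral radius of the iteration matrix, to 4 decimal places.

no, ρ = 1.1464

Split A = D + L + U, D = diag(4.7, -4.8, -3.3, -0.8).
GS T = -(D+L)⁻¹U: row 0 first, T[0,3] = -(-3)/(4.7) = +0.6383; later rows by forward substitution.
  T[0,:] = [+0.0000, +0.4681, -0.5745, +0.6383]
  T[1,:] = [+0.0000, +0.2535, -0.8112, +0.9916]
  T[2,:] = [+0.0000, +0.2370, -0.3666, -0.7002]
  T[3,:] = [+0.0000, +0.3174, -0.2779, -0.8327]
|λ(T)| sorted: 1.1464, 0.4100, 0.2094, 0.0000.
spectral radius ρ = 1.1464; 1.1464 > 1, so it fails to converge.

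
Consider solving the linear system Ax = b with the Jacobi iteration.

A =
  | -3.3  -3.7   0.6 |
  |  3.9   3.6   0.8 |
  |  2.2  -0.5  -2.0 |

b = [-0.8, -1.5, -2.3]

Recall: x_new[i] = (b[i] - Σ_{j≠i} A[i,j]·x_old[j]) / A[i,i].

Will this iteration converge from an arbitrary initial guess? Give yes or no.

Split A = D + L + U, D = diag(-3.3, 3.6, -2).
Jacobi T = -D⁻¹(L+U): T[0,2] = -(0.6)/(-3.3) = +0.1818; T[0,0] = 0.
  T[0,:] = [+0.0000  -1.1212  +0.1818]
  T[1,:] = [-1.0833  +0.0000  -0.2222]
  T[2,:] = [+1.1000  -0.2500  +0.0000]
moduli |λ_i(T)| = 1.3103, 1.0824, 0.2280.
ρ(T) = max|λ| = 1.3103; 1.3103 > 1 ⇒ diverges.

no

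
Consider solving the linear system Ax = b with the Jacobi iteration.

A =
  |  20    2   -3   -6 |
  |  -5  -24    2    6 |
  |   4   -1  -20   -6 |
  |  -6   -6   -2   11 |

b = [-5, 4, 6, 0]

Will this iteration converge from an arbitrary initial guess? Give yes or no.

yes

A = D + L + U where D = diag(20, -24, -20, 11).
T_J = -D⁻¹(L+U): T[0,2] = -(-3)/(20) = +0.1500; T[0,0] = 0.
  T[0,:] = [+0.0000  -0.1000  +0.1500  +0.3000]
  T[1,:] = [-0.2083  +0.0000  +0.0833  +0.2500]
  T[2,:] = [+0.2000  -0.0500  +0.0000  -0.3000]
  T[3,:] = [+0.5455  +0.5455  +0.1818  +0.0000]
moduli |λ_i(T)| = 0.6512, 0.3295, 0.1611, 0.1611.
ρ(T) = max|λ| = 0.6512; 0.6512 < 1, so it converges for any x₀.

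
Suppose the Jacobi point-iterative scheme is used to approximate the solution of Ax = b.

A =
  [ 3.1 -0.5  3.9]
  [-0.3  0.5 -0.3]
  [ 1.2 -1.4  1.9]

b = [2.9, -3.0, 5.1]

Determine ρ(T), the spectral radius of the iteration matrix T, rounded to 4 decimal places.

1.3395

Diagonal D = diag(3.1, 0.5, 1.9); L, U strict lower/upper.
Jacobi: T = -D⁻¹(L+U), T[1,2] = -(-0.3)/(0.5) = +0.6000; T[1,1] = 0.
  T[0,:] = [+0.0000  +0.1613  -1.2581]
  T[1,:] = [+0.6000  +0.0000  +0.6000]
  T[2,:] = [-0.6316  +0.7368  +0.0000]
|roots of det(T-λI)|: 1.3395, 0.6789, 0.6789.
ρ = 1.3395; 1.3395 > 1 ⇒ diverges.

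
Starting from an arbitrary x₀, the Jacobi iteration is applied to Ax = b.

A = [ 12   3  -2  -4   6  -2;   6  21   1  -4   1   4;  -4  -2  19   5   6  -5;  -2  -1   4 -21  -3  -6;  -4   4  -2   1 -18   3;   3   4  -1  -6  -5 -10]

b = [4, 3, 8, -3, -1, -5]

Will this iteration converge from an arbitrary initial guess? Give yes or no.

A = D + L + U where D = diag(12, 21, 19, -21, -18, -10).
Jacobi: T = -D⁻¹(L+U), T[1,0] = -(6)/(21) = -0.2857; T[1,1] = 0.
  T[0,:] = [+0.0000, -0.2500, +0.1667, +0.3333, -0.5000, +0.1667]
  T[1,:] = [-0.2857, +0.0000, -0.0476, +0.1905, -0.0476, -0.1905]
  T[2,:] = [+0.2105, +0.1053, +0.0000, -0.2632, -0.3158, +0.2632]
  T[3,:] = [-0.0952, -0.0476, +0.1905, +0.0000, -0.1429, -0.2857]
  T[4,:] = [-0.2222, +0.2222, -0.1111, +0.0556, +0.0000, +0.1667]
  T[5,:] = [+0.3000, +0.4000, -0.1000, -0.6000, -0.5000, +0.0000]
eigenvalue magnitudes: 0.6256, 0.4125, 0.3339, 0.3339, 0.1732, 0.1732.
spectral radius ρ = 0.6256; 0.6256 < 1 ⇒ converges.

yes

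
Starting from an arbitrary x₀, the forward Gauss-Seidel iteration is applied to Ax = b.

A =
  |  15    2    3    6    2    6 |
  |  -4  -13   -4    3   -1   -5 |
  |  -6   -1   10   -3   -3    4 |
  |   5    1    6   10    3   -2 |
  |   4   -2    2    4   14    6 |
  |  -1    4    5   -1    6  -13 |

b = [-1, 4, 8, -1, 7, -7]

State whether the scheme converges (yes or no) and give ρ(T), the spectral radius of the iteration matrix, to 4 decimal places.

yes, ρ = 0.8512

Write A = D+L+U with D = diag(15, -13, 10, 10, 14, -13).
Gauss-Seidel: T = -(D+L)⁻¹U, row 0 first, T[0,4] = -(2)/(15) = -0.1333; later rows by forward substitution.
  T[0,:] = [+0.0000 -0.1333 -0.2000 -0.4000 -0.1333 -0.4000]
  T[1,:] = [+0.0000 +0.0410 -0.2462 +0.3538 -0.0359 -0.2615]
  T[2,:] = [+0.0000 -0.0759 -0.1446 +0.0954 +0.2164 -0.6662]
  T[3,:] = [+0.0000 +0.1081 +0.2114 +0.1074 -0.3596 +0.8258]
  T[4,:] = [+0.0000 +0.0239 -0.0178 +0.1205 +0.1048 -0.4924]
  T[5,:] = [+0.0000 -0.0036 -0.1404 +0.2237 +0.1585 -0.5967]
|λ(T)| sorted: 0.8512, 0.3713, 0.0751, 0.0751, 0.0683, 0.0000.
spectral radius ρ = 0.8512; 0.8512 < 1, so it converges for any x₀.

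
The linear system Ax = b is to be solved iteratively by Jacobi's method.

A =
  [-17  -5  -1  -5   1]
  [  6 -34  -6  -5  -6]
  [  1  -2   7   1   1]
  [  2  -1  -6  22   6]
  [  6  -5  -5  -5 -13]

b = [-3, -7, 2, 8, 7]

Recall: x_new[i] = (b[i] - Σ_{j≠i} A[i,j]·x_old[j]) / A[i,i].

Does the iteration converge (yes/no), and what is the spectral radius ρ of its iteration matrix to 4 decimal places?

yes, ρ = 0.5227

Split A = D + L + U, D = diag(-17, -34, 7, 22, -13).
Jacobi T = -D⁻¹(L+U): T[4,3] = -(-5)/(-13) = -0.3846; T[4,4] = 0.
  T[0,:] = [+0.0000, -0.2941, -0.0588, -0.2941, +0.0588]
  T[1,:] = [+0.1765, +0.0000, -0.1765, -0.1471, -0.1765]
  T[2,:] = [-0.1429, +0.2857, +0.0000, -0.1429, -0.1429]
  T[3,:] = [-0.0909, +0.0455, +0.2727, +0.0000, -0.2727]
  T[4,:] = [+0.4615, -0.3846, -0.3846, -0.3846, +0.0000]
|λ(T)| sorted: 0.5227, 0.2735, 0.2735, 0.1957, 0.1957.
ρ = 0.5227; 0.5227 < 1, so it converges for any x₀.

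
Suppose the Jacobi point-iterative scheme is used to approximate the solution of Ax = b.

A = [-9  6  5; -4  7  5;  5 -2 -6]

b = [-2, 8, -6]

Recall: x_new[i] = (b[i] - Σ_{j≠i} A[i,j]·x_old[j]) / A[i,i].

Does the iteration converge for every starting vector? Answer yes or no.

Let D = diag(-9, 7, -6); L, U the strict triangles.
Jacobi T = -D⁻¹(L+U): T[1,2] = -(5)/(7) = -0.7143; T[1,1] = 0.
  T[0,:] = [+0.0000  +0.6667  +0.5556]
  T[1,:] = [+0.5714  +0.0000  -0.7143]
  T[2,:] = [+0.8333  -0.3333  +0.0000]
eigenvalue magnitudes: 1.2220, 0.6413, 0.6413.
ρ = 1.2220; 1.2220 > 1, so it fails to converge.

no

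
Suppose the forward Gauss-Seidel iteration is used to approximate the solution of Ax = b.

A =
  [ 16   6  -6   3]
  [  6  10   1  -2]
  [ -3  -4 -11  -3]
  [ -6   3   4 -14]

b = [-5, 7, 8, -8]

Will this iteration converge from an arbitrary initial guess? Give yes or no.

A = D + L + U where D = diag(16, 10, -11, -14).
GS T = -(D+L)⁻¹U: row 0 first, T[0,2] = -(-6)/(16) = +0.3750; later rows by forward substitution.
  T[0,:] = [+0.0000  -0.3750  +0.3750  -0.1875]
  T[1,:] = [+0.0000  +0.2250  -0.3250  +0.3125]
  T[2,:] = [+0.0000  +0.0205  +0.0159  -0.3352]
  T[3,:] = [+0.0000  +0.2148  -0.2258  +0.0515]
eigenvalue magnitudes: 0.5332, 0.1996, 0.0412, 0.0000.
ρ = 0.5332; 0.5332 < 1: convergent.

yes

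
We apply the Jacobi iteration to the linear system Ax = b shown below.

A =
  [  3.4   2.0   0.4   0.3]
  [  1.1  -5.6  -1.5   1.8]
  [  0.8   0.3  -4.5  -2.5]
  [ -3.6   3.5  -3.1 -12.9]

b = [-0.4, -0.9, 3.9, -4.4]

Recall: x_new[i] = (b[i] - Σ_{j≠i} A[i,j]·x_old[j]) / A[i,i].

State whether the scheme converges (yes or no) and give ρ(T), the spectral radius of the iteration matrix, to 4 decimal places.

A = D + L + U where D = diag(3.4, -5.6, -4.5, -12.9).
Jacobi T = -D⁻¹(L+U): T[2,0] = -(0.8)/(-4.5) = +0.1778; T[2,2] = 0.
  T[0,:] = [+0.0000  -0.5882  -0.1176  -0.0882]
  T[1,:] = [+0.1964  +0.0000  -0.2679  +0.3214]
  T[2,:] = [+0.1778  +0.0667  +0.0000  -0.5556]
  T[3,:] = [-0.2791  +0.2713  -0.2403  +0.0000]
|λ(T)| sorted: 0.6228, 0.4606, 0.4606, 0.4223.
spectral radius ρ = 0.6228; 0.6228 < 1: convergent.

yes, ρ = 0.6228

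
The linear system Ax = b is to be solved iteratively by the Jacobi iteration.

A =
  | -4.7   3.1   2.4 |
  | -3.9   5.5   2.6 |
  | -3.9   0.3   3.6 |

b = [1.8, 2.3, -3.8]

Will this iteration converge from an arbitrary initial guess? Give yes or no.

no

Diagonal D = diag(-4.7, 5.5, 3.6); L, U strict lower/upper.
Jacobi: T = -D⁻¹(L+U), T[1,0] = -(-3.9)/(5.5) = +0.7091; T[1,1] = 0.
  T[0,:] = [+0.0000  +0.6596  +0.5106]
  T[1,:] = [+0.7091  +0.0000  -0.4727]
  T[2,:] = [+1.0833  -0.0833  +0.0000]
|roots of det(T-λI)|: 1.1723, 0.7583, 0.4139.
ρ = 1.1723; 1.1723 > 1 ⇒ diverges.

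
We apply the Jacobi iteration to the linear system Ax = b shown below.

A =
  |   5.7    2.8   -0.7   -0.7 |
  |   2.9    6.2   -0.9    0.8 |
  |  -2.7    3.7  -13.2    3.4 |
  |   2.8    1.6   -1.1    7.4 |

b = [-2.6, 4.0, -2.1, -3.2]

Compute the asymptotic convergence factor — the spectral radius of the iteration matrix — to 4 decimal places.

Let D = diag(5.7, 6.2, -13.2, 7.4); L, U the strict triangles.
Jacobi T = -D⁻¹(L+U): T[0,2] = -(-0.7)/(5.7) = +0.1228; T[0,0] = 0.
  T[0,:] = [+0.0000  -0.4912  +0.1228  +0.1228]
  T[1,:] = [-0.4677  +0.0000  +0.1452  -0.1290]
  T[2,:] = [-0.2045  +0.2803  +0.0000  +0.2576]
  T[3,:] = [-0.3784  -0.2162  +0.1486  +0.0000]
eigenvalue magnitudes: 0.5859, 0.4199, 0.0922, 0.0922.
ρ(T) = max|λ| = 0.5859; 0.5859 < 1: convergent.

0.5859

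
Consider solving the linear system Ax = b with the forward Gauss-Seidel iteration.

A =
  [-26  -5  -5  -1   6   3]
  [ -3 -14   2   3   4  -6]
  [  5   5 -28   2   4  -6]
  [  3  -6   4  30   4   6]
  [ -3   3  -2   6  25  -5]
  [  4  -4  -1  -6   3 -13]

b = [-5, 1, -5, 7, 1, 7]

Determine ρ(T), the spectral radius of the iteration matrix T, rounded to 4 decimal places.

0.6252

A = D + L + U where D = diag(-26, -14, -28, 30, 25, -13).
GS T = -(D+L)⁻¹U: row 0 first, T[0,4] = -(6)/(-26) = +0.2308; later rows by forward substitution.
  T[0,:] = [+0.0000 -0.1923 -0.1923 -0.0385 +0.2308 +0.1154]
  T[1,:] = [+0.0000 +0.0412 +0.1841 +0.2225 +0.2363 -0.4533]
  T[2,:] = [+0.0000 -0.0270 -0.0015 +0.1043 +0.2263 -0.2746]
  T[3,:] = [+0.0000 +0.0311 +0.0562 +0.0344 -0.1393 -0.2656]
  T[4,:] = [+0.0000 -0.0376 -0.0588 -0.0312 +0.0509 +0.3100]
  T[5,:] = [+0.0000 -0.0928 -0.1552 -0.1114 +0.0570 +0.3902]
moduli |λ_i(T)| = 0.6252, 0.1410, 0.0817, 0.0817, 0.0274, 0.0000.
ρ = 0.6252; 0.6252 < 1, so it converges for any x₀.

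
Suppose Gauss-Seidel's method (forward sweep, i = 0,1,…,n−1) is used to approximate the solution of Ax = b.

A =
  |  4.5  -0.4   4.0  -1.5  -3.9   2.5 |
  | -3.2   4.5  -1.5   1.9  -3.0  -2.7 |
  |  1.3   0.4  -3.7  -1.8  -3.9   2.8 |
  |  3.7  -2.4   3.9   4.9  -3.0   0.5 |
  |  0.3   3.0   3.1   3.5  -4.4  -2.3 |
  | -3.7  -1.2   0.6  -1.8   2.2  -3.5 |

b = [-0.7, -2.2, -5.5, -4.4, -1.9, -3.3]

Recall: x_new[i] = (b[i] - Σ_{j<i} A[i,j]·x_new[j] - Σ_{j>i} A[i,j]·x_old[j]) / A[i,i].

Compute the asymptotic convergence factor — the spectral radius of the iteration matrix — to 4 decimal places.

1.3258

Let D = diag(4.5, 4.5, -3.7, 4.9, -4.4, -3.5); L, U the strict triangles.
Gauss-Seidel: T = -(D+L)⁻¹U, row 0 first, T[0,4] = -(-3.9)/(4.5) = +0.8667; later rows by forward substitution.
  T[0,:] = [+0.0000 +0.0889 -0.8889 +0.3333 +0.8667 -0.5556]
  T[1,:] = [+0.0000 +0.0632 -0.2988 -0.1852 +1.2830 +0.2049]
  T[2,:] = [+0.0000 +0.0381 -0.3446 -0.3894 -0.6109 +0.5837]
  T[3,:] = [+0.0000 -0.0665 +0.7992 -0.0325 +1.0724 -0.0468]
  T[4,:] = [+0.0000 +0.0231 +0.1286 -0.4037 +1.3565 -0.0468]
  T[5,:] = [+0.0000 -0.0604 +0.6529 -0.5927 -1.1596 +0.6117]
|roots of det(T-λI)|: 1.3258, 0.7233, 0.7233, 0.5113, 0.0138, 0.0000.
spectral radius ρ = 1.3258; 1.3258 > 1: divergent.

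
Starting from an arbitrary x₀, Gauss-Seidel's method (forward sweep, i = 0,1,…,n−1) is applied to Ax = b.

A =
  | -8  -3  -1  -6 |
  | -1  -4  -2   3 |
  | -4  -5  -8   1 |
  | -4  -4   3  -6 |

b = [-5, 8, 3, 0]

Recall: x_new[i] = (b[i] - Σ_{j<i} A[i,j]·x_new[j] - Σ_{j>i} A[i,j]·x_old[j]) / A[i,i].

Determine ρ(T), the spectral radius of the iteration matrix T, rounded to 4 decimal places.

Diagonal D = diag(-8, -4, -8, -6); L, U strict lower/upper.
Gauss-Seidel: T = -(D+L)⁻¹U, row 0 first, T[0,1] = -(-3)/(-8) = -0.3750; later rows by forward substitution.
  T[0,:] = [+0.0000, -0.3750, -0.1250, -0.7500]
  T[1,:] = [+0.0000, +0.0938, -0.4687, +0.9375]
  T[2,:] = [+0.0000, +0.1289, +0.3555, -0.0859]
  T[3,:] = [+0.0000, +0.2520, +0.5736, -0.1680]
|eigenvalues of T|: 0.5399, 0.3431, 0.0844, 0.0000.
ρ(T) = max|λ| = 0.5399; 0.5399 < 1: convergent.

0.5399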